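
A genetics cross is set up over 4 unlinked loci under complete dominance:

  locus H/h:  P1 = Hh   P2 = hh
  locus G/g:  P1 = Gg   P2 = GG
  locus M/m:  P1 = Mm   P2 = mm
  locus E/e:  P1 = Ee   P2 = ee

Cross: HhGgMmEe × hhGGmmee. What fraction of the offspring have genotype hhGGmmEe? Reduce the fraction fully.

HhGgMmEe gametes: HGME×1, HGMe×1, HGmE×1, HGme×1, HgME×1, HgMe×1, HgmE×1, Hgme×1, hGME×1, hGMe×1, hGmE×1, hGme×1, hgME×1, hgMe×1, hgmE×1, hgme×1
hhGGmmee gametes: hGme×16
HhGgMmEe×hhGGmmee grid (16·16=256): HhGGMmEe=16 HhGGMmee=16 HhGGmmEe=16 HhGGmmee=16 HhGgMmEe=16 HhGgMmee=16 HhGgmmEe=16 HhGgmmee=16 hhGGMmEe=16 hhGGMmee=16 hhGGmmEe=16 hhGGmmee=16 hhGgMmEe=16 hhGgMmee=16 hhGgmmEe=16 hhGgmmee=16
hhGGmmEe hits 16/256; gcd=16; 16÷16/256÷16 = 1/16

P(hhGGmmEe) = 1/16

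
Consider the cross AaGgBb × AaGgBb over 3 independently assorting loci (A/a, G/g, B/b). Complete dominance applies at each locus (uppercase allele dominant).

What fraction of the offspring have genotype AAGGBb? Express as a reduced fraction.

AaGgBb gametes: AGB×1, AGb×1, AgB×1, Agb×1, aGB×1, aGb×1, agB×1, agb×1
AaGgBb gametes: AGB×1, AGb×1, AgB×1, Agb×1, aGB×1, aGb×1, agB×1, agb×1
AaGgBb×AaGgBb grid (8·8=64): AAGGBB=1 AAGGBb=2 AAGGbb=1 AAGgBB=2 AAGgBb=4 AAGgbb=2 AAggBB=1 AAggBb=2 AAggbb=1 AaGGBB=2 AaGGBb=4 AaGGbb=2 AaGgBB=4 AaGgBb=8 AaGgbb=4 AaggBB=2 AaggBb=4 Aaggbb=2 aaGGBB=1 aaGGBb=2 aaGGbb=1 aaGgBB=2 aaGgBb=4 aaGgbb=2 aaggBB=1 aaggBb=2 aaggbb=1
AAGGBb hits 2/64; gcd=2; 2÷2/64÷2 = 1/32

P(AAGGBb) = 1/32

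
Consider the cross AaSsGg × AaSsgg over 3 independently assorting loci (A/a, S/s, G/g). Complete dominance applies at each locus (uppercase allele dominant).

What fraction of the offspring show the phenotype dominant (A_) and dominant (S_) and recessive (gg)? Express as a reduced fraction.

P(A_ S_ gg) = 9/32

AaSsGg gametes: ASG×1, ASg×1, AsG×1, Asg×1, aSG×1, aSg×1, asG×1, asg×1
AaSsgg gametes: ASg×2, Asg×2, aSg×2, asg×2
AaSsGg×AaSsgg grid (8·8=64): AASSGg=2 AASSgg=2 AASsGg=4 AASsgg=4 AAssGg=2 AAssgg=2 AaSSGg=4 AaSSgg=4 AaSsGg=8 AaSsgg=8 AassGg=4 Aassgg=4 aaSSGg=2 aaSSgg=2 aaSsGg=4 aaSsgg=4 aassGg=2 aassgg=2
A_ S_ gg hits 18/64; gcd=2; 18÷2/64÷2 = 9/32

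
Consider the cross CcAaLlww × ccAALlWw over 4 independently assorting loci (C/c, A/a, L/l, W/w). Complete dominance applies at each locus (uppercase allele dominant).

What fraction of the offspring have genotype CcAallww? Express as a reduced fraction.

P(CcAallww) = 1/32

CcAaLlww gametes: CALw×2, CAlw×2, CaLw×2, Calw×2, cALw×2, cAlw×2, caLw×2, calw×2
ccAALlWw gametes: cALW×4, cALw×4, cAlW×4, cAlw×4
CcAaLlww×ccAALlWw grid (16·16=256): CcAALLWw=8 CcAALLww=8 CcAALlWw=16 CcAALlww=16 CcAAllWw=8 CcAAllww=8 CcAaLLWw=8 CcAaLLww=8 CcAaLlWw=16 CcAaLlww=16 CcAallWw=8 CcAallww=8 ccAALLWw=8 ccAALLww=8 ccAALlWw=16 ccAALlww=16 ccAAllWw=8 ccAAllww=8 ccAaLLWw=8 ccAaLLww=8 ccAaLlWw=16 ccAaLlww=16 ccAallWw=8 ccAallww=8
CcAallww hits 8/256; gcd=8; 8÷8/256÷8 = 1/32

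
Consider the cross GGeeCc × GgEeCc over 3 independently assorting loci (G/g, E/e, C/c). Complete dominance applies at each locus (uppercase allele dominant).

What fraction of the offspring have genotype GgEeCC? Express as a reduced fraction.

P(GgEeCC) = 1/16

GGeeCc gametes: GeC×4, Gec×4
GgEeCc gametes: GEC×1, GEc×1, GeC×1, Gec×1, gEC×1, gEc×1, geC×1, gec×1
GGeeCc×GgEeCc grid (8·8=64): GGEeCC=4 GGEeCc=8 GGEecc=4 GGeeCC=4 GGeeCc=8 GGeecc=4 GgEeCC=4 GgEeCc=8 GgEecc=4 GgeeCC=4 GgeeCc=8 Ggeecc=4
GgEeCC hits 4/64; gcd=4; 4÷4/64÷4 = 1/16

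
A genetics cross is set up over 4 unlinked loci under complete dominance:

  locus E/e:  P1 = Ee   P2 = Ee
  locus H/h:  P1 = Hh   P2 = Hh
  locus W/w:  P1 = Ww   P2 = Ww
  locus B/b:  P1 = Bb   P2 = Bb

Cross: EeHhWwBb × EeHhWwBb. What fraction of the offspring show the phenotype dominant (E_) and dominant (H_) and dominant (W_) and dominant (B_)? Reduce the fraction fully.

EeHhWwBb gametes: EHWB×1, EHWb×1, EHwB×1, EHwb×1, EhWB×1, EhWb×1, EhwB×1, Ehwb×1, eHWB×1, eHWb×1, eHwB×1, eHwb×1, ehWB×1, ehWb×1, ehwB×1, ehwb×1
EeHhWwBb gametes: EHWB×1, EHWb×1, EHwB×1, EHwb×1, EhWB×1, EhWb×1, EhwB×1, Ehwb×1, eHWB×1, eHWb×1, eHwB×1, eHwb×1, ehWB×1, ehWb×1, ehwB×1, ehwb×1
EeHhWwBb×EeHhWwBb grid (16·16=256): EEHHWWBB=1 EEHHWWBb=2 EEHHWWbb=1 EEHHWwBB=2 EEHHWwBb=4 EEHHWwbb=2 EEHHwwBB=1 EEHHwwBb=2 EEHHwwbb=1 EEHhWWBB=2 EEHhWWBb=4 EEHhWWbb=2 EEHhWwBB=4 EEHhWwBb=8 EEHhWwbb=4 EEHhwwBB=2 EEHhwwBb=4 EEHhwwbb=2 EEhhWWBB=1 EEhhWWBb=2 EEhhWWbb=1 EEhhWwBB=2 EEhhWwBb=4 EEhhWwbb=2 EEhhwwBB=1 EEhhwwBb=2 EEhhwwbb=1 EeHHWWBB=2 EeHHWWBb=4 EeHHWWbb=2 EeHHWwBB=4 EeHHWwBb=8 EeHHWwbb=4 EeHHwwBB=2 EeHHwwBb=4 EeHHwwbb=2 EeHhWWBB=4 EeHhWWBb=8 EeHhWWbb=4 EeHhWwBB=8 EeHhWwBb=16 EeHhWwbb=8 EeHhwwBB=4 EeHhwwBb=8 EeHhwwbb=4 EehhWWBB=2 EehhWWBb=4 EehhWWbb=2 EehhWwBB=4 EehhWwBb=8 EehhWwbb=4 EehhwwBB=2 EehhwwBb=4 Eehhwwbb=2 eeHHWWBB=1 eeHHWWBb=2 eeHHWWbb=1 eeHHWwBB=2 eeHHWwBb=4 eeHHWwbb=2 eeHHwwBB=1 eeHHwwBb=2 eeHHwwbb=1 eeHhWWBB=2 eeHhWWBb=4 eeHhWWbb=2 eeHhWwBB=4 eeHhWwBb=8 eeHhWwbb=4 eeHhwwBB=2 eeHhwwBb=4 eeHhwwbb=2 eehhWWBB=1 eehhWWBb=2 eehhWWbb=1 eehhWwBB=2 eehhWwBb=4 eehhWwbb=2 eehhwwBB=1 eehhwwBb=2 eehhwwbb=1
E_ H_ W_ B_ hits 81/256; gcd=1; 81÷1/256÷1 = 81/256

P(E_ H_ W_ B_) = 81/256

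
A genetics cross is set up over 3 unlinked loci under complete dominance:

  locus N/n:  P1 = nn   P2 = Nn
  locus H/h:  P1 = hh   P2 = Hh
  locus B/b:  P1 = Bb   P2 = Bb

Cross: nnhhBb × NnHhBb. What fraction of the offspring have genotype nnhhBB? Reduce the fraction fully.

P(nnhhBB) = 1/16

nnhhBb gametes: nhB×4, nhb×4
NnHhBb gametes: NHB×1, NHb×1, NhB×1, Nhb×1, nHB×1, nHb×1, nhB×1, nhb×1
nnhhBb×NnHhBb grid (8·8=64): NnHhBB=4 NnHhBb=8 NnHhbb=4 NnhhBB=4 NnhhBb=8 Nnhhbb=4 nnHhBB=4 nnHhBb=8 nnHhbb=4 nnhhBB=4 nnhhBb=8 nnhhbb=4
nnhhBB hits 4/64; gcd=4; 4÷4/64÷4 = 1/16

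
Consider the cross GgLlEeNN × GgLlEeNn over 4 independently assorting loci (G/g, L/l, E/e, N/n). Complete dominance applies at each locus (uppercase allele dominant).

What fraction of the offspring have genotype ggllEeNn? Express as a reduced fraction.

GgLlEeNN gametes: GLEN×2, GLeN×2, GlEN×2, GleN×2, gLEN×2, gLeN×2, glEN×2, gleN×2
GgLlEeNn gametes: GLEN×1, GLEn×1, GLeN×1, GLen×1, GlEN×1, GlEn×1, GleN×1, Glen×1, gLEN×1, gLEn×1, gLeN×1, gLen×1, glEN×1, glEn×1, gleN×1, glen×1
GgLlEeNN×GgLlEeNn grid (16·16=256): GGLLEENN=2 GGLLEENn=2 GGLLEeNN=4 GGLLEeNn=4 GGLLeeNN=2 GGLLeeNn=2 GGLlEENN=4 GGLlEENn=4 GGLlEeNN=8 GGLlEeNn=8 GGLleeNN=4 GGLleeNn=4 GGllEENN=2 GGllEENn=2 GGllEeNN=4 GGllEeNn=4 GGlleeNN=2 GGlleeNn=2 GgLLEENN=4 GgLLEENn=4 GgLLEeNN=8 GgLLEeNn=8 GgLLeeNN=4 GgLLeeNn=4 GgLlEENN=8 GgLlEENn=8 GgLlEeNN=16 GgLlEeNn=16 GgLleeNN=8 GgLleeNn=8 GgllEENN=4 GgllEENn=4 GgllEeNN=8 GgllEeNn=8 GglleeNN=4 GglleeNn=4 ggLLEENN=2 ggLLEENn=2 ggLLEeNN=4 ggLLEeNn=4 ggLLeeNN=2 ggLLeeNn=2 ggLlEENN=4 ggLlEENn=4 ggLlEeNN=8 ggLlEeNn=8 ggLleeNN=4 ggLleeNn=4 ggllEENN=2 ggllEENn=2 ggllEeNN=4 ggllEeNn=4 gglleeNN=2 gglleeNn=2
ggllEeNn hits 4/256; gcd=4; 4÷4/256÷4 = 1/64

P(ggllEeNn) = 1/64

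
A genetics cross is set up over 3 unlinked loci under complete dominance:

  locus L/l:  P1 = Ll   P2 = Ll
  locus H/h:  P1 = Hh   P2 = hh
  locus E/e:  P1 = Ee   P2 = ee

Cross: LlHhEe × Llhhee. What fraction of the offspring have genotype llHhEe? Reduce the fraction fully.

P(llHhEe) = 1/16

LlHhEe gametes: LHE×1, LHe×1, LhE×1, Lhe×1, lHE×1, lHe×1, lhE×1, lhe×1
Llhhee gametes: Lhe×4, lhe×4
LlHhEe×Llhhee grid (8·8=64): LLHhEe=4 LLHhee=4 LLhhEe=4 LLhhee=4 LlHhEe=8 LlHhee=8 LlhhEe=8 Llhhee=8 llHhEe=4 llHhee=4 llhhEe=4 llhhee=4
llHhEe hits 4/64; gcd=4; 4÷4/64÷4 = 1/16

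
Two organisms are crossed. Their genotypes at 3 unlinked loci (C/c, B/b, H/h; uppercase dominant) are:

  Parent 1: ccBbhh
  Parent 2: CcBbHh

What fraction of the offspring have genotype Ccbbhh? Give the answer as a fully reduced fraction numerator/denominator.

ccBbhh gametes: cBh×4, cbh×4
CcBbHh gametes: CBH×1, CBh×1, CbH×1, Cbh×1, cBH×1, cBh×1, cbH×1, cbh×1
ccBbhh×CcBbHh grid (8·8=64): CcBBHh=4 CcBBhh=4 CcBbHh=8 CcBbhh=8 CcbbHh=4 Ccbbhh=4 ccBBHh=4 ccBBhh=4 ccBbHh=8 ccBbhh=8 ccbbHh=4 ccbbhh=4
Ccbbhh hits 4/64; gcd=4; 4÷4/64÷4 = 1/16

P(Ccbbhh) = 1/16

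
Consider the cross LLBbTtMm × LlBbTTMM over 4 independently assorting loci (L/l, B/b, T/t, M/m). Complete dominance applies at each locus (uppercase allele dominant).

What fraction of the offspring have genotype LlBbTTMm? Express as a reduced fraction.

LLBbTtMm gametes: LBTM×2, LBTm×2, LBtM×2, LBtm×2, LbTM×2, LbTm×2, LbtM×2, Lbtm×2
LlBbTTMM gametes: LBTM×4, LbTM×4, lBTM×4, lbTM×4
LLBbTtMm×LlBbTTMM grid (16·16=256): LLBBTTMM=8 LLBBTTMm=8 LLBBTtMM=8 LLBBTtMm=8 LLBbTTMM=16 LLBbTTMm=16 LLBbTtMM=16 LLBbTtMm=16 LLbbTTMM=8 LLbbTTMm=8 LLbbTtMM=8 LLbbTtMm=8 LlBBTTMM=8 LlBBTTMm=8 LlBBTtMM=8 LlBBTtMm=8 LlBbTTMM=16 LlBbTTMm=16 LlBbTtMM=16 LlBbTtMm=16 LlbbTTMM=8 LlbbTTMm=8 LlbbTtMM=8 LlbbTtMm=8
LlBbTTMm hits 16/256; gcd=16; 16÷16/256÷16 = 1/16

P(LlBbTTMm) = 1/16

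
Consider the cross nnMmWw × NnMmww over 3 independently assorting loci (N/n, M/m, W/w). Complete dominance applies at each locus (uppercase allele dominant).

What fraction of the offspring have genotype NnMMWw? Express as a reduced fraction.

P(NnMMWw) = 1/16

nnMmWw gametes: nMW×2, nMw×2, nmW×2, nmw×2
NnMmww gametes: NMw×2, Nmw×2, nMw×2, nmw×2
nnMmWw×NnMmww grid (8·8=64): NnMMWw=4 NnMMww=4 NnMmWw=8 NnMmww=8 NnmmWw=4 Nnmmww=4 nnMMWw=4 nnMMww=4 nnMmWw=8 nnMmww=8 nnmmWw=4 nnmmww=4
NnMMWw hits 4/64; gcd=4; 4÷4/64÷4 = 1/16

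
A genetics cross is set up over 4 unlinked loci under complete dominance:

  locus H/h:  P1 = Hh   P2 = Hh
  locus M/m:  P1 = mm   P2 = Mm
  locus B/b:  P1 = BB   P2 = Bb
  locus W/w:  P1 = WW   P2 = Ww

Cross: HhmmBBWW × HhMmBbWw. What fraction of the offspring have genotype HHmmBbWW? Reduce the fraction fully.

P(HHmmBbWW) = 1/32

HhmmBBWW gametes: HmBW×8, hmBW×8
HhMmBbWw gametes: HMBW×1, HMBw×1, HMbW×1, HMbw×1, HmBW×1, HmBw×1, HmbW×1, Hmbw×1, hMBW×1, hMBw×1, hMbW×1, hMbw×1, hmBW×1, hmBw×1, hmbW×1, hmbw×1
HhmmBBWW×HhMmBbWw grid (16·16=256): HHMmBBWW=8 HHMmBBWw=8 HHMmBbWW=8 HHMmBbWw=8 HHmmBBWW=8 HHmmBBWw=8 HHmmBbWW=8 HHmmBbWw=8 HhMmBBWW=16 HhMmBBWw=16 HhMmBbWW=16 HhMmBbWw=16 HhmmBBWW=16 HhmmBBWw=16 HhmmBbWW=16 HhmmBbWw=16 hhMmBBWW=8 hhMmBBWw=8 hhMmBbWW=8 hhMmBbWw=8 hhmmBBWW=8 hhmmBBWw=8 hhmmBbWW=8 hhmmBbWw=8
HHmmBbWW hits 8/256; gcd=8; 8÷8/256÷8 = 1/32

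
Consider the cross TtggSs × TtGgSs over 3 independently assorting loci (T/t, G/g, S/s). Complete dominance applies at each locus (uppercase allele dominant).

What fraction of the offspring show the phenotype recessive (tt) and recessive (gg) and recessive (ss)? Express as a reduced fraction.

P(tt gg ss) = 1/32

TtggSs gametes: TgS×2, Tgs×2, tgS×2, tgs×2
TtGgSs gametes: TGS×1, TGs×1, TgS×1, Tgs×1, tGS×1, tGs×1, tgS×1, tgs×1
TtggSs×TtGgSs grid (8·8=64): TTGgSS=2 TTGgSs=4 TTGgss=2 TTggSS=2 TTggSs=4 TTggss=2 TtGgSS=4 TtGgSs=8 TtGgss=4 TtggSS=4 TtggSs=8 Ttggss=4 ttGgSS=2 ttGgSs=4 ttGgss=2 ttggSS=2 ttggSs=4 ttggss=2
tt gg ss hits 2/64; gcd=2; 2÷2/64÷2 = 1/32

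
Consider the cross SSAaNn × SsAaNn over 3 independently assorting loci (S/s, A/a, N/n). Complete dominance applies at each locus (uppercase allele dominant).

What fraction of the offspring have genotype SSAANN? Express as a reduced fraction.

SSAaNn gametes: SAN×2, SAn×2, SaN×2, San×2
SsAaNn gametes: SAN×1, SAn×1, SaN×1, San×1, sAN×1, sAn×1, saN×1, san×1
SSAaNn×SsAaNn grid (8·8=64): SSAANN=2 SSAANn=4 SSAAnn=2 SSAaNN=4 SSAaNn=8 SSAann=4 SSaaNN=2 SSaaNn=4 SSaann=2 SsAANN=2 SsAANn=4 SsAAnn=2 SsAaNN=4 SsAaNn=8 SsAann=4 SsaaNN=2 SsaaNn=4 Ssaann=2
SSAANN hits 2/64; gcd=2; 2÷2/64÷2 = 1/32

P(SSAANN) = 1/32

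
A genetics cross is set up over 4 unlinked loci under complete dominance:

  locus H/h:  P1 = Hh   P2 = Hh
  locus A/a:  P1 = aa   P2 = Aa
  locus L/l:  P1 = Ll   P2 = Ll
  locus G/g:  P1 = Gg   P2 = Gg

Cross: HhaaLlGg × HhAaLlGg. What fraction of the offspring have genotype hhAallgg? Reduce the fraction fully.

HhaaLlGg gametes: HaLG×2, HaLg×2, HalG×2, Halg×2, haLG×2, haLg×2, halG×2, halg×2
HhAaLlGg gametes: HALG×1, HALg×1, HAlG×1, HAlg×1, HaLG×1, HaLg×1, HalG×1, Halg×1, hALG×1, hALg×1, hAlG×1, hAlg×1, haLG×1, haLg×1, halG×1, halg×1
HhaaLlGg×HhAaLlGg grid (16·16=256): HHAaLLGG=2 HHAaLLGg=4 HHAaLLgg=2 HHAaLlGG=4 HHAaLlGg=8 HHAaLlgg=4 HHAallGG=2 HHAallGg=4 HHAallgg=2 HHaaLLGG=2 HHaaLLGg=4 HHaaLLgg=2 HHaaLlGG=4 HHaaLlGg=8 HHaaLlgg=4 HHaallGG=2 HHaallGg=4 HHaallgg=2 HhAaLLGG=4 HhAaLLGg=8 HhAaLLgg=4 HhAaLlGG=8 HhAaLlGg=16 HhAaLlgg=8 HhAallGG=4 HhAallGg=8 HhAallgg=4 HhaaLLGG=4 HhaaLLGg=8 HhaaLLgg=4 HhaaLlGG=8 HhaaLlGg=16 HhaaLlgg=8 HhaallGG=4 HhaallGg=8 Hhaallgg=4 hhAaLLGG=2 hhAaLLGg=4 hhAaLLgg=2 hhAaLlGG=4 hhAaLlGg=8 hhAaLlgg=4 hhAallGG=2 hhAallGg=4 hhAallgg=2 hhaaLLGG=2 hhaaLLGg=4 hhaaLLgg=2 hhaaLlGG=4 hhaaLlGg=8 hhaaLlgg=4 hhaallGG=2 hhaallGg=4 hhaallgg=2
hhAallgg hits 2/256; gcd=2; 2÷2/256÷2 = 1/128

P(hhAallgg) = 1/128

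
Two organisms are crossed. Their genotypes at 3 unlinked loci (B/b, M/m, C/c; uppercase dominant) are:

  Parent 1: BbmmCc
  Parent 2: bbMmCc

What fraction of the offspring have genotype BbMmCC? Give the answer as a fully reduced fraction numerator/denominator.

BbmmCc gametes: BmC×2, Bmc×2, bmC×2, bmc×2
bbMmCc gametes: bMC×2, bMc×2, bmC×2, bmc×2
BbmmCc×bbMmCc grid (8·8=64): BbMmCC=4 BbMmCc=8 BbMmcc=4 BbmmCC=4 BbmmCc=8 Bbmmcc=4 bbMmCC=4 bbMmCc=8 bbMmcc=4 bbmmCC=4 bbmmCc=8 bbmmcc=4
BbMmCC hits 4/64; gcd=4; 4÷4/64÷4 = 1/16

P(BbMmCC) = 1/16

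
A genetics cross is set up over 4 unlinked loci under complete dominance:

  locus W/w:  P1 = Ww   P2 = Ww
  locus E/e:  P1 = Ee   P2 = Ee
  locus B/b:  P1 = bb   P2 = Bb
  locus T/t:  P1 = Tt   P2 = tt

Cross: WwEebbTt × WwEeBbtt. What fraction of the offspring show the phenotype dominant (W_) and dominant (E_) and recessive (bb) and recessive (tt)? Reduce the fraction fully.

WwEebbTt gametes: WEbT×2, WEbt×2, WebT×2, Webt×2, wEbT×2, wEbt×2, webT×2, webt×2
WwEeBbtt gametes: WEBt×2, WEbt×2, WeBt×2, Webt×2, wEBt×2, wEbt×2, weBt×2, webt×2
WwEebbTt×WwEeBbtt grid (16·16=256): WWEEBbTt=4 WWEEBbtt=4 WWEEbbTt=4 WWEEbbtt=4 WWEeBbTt=8 WWEeBbtt=8 WWEebbTt=8 WWEebbtt=8 WWeeBbTt=4 WWeeBbtt=4 WWeebbTt=4 WWeebbtt=4 WwEEBbTt=8 WwEEBbtt=8 WwEEbbTt=8 WwEEbbtt=8 WwEeBbTt=16 WwEeBbtt=16 WwEebbTt=16 WwEebbtt=16 WweeBbTt=8 WweeBbtt=8 WweebbTt=8 Wweebbtt=8 wwEEBbTt=4 wwEEBbtt=4 wwEEbbTt=4 wwEEbbtt=4 wwEeBbTt=8 wwEeBbtt=8 wwEebbTt=8 wwEebbtt=8 wweeBbTt=4 wweeBbtt=4 wweebbTt=4 wweebbtt=4
W_ E_ bb tt hits 36/256; gcd=4; 36÷4/256÷4 = 9/64

P(W_ E_ bb tt) = 9/64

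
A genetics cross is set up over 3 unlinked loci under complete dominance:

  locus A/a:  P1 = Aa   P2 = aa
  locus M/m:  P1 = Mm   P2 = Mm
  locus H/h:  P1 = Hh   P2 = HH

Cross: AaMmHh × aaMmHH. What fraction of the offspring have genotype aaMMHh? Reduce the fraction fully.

P(aaMMHh) = 1/16

AaMmHh gametes: AMH×1, AMh×1, AmH×1, Amh×1, aMH×1, aMh×1, amH×1, amh×1
aaMmHH gametes: aMH×4, amH×4
AaMmHh×aaMmHH grid (8·8=64): AaMMHH=4 AaMMHh=4 AaMmHH=8 AaMmHh=8 AammHH=4 AammHh=4 aaMMHH=4 aaMMHh=4 aaMmHH=8 aaMmHh=8 aammHH=4 aammHh=4
aaMMHh hits 4/64; gcd=4; 4÷4/64÷4 = 1/16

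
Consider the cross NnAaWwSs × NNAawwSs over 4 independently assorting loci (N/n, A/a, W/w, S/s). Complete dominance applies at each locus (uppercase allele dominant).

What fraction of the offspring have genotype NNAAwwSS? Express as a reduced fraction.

P(NNAAwwSS) = 1/64

NnAaWwSs gametes: NAWS×1, NAWs×1, NAwS×1, NAws×1, NaWS×1, NaWs×1, NawS×1, Naws×1, nAWS×1, nAWs×1, nAwS×1, nAws×1, naWS×1, naWs×1, nawS×1, naws×1
NNAawwSs gametes: NAwS×4, NAws×4, NawS×4, Naws×4
NnAaWwSs×NNAawwSs grid (16·16=256): NNAAWwSS=4 NNAAWwSs=8 NNAAWwss=4 NNAAwwSS=4 NNAAwwSs=8 NNAAwwss=4 NNAaWwSS=8 NNAaWwSs=16 NNAaWwss=8 NNAawwSS=8 NNAawwSs=16 NNAawwss=8 NNaaWwSS=4 NNaaWwSs=8 NNaaWwss=4 NNaawwSS=4 NNaawwSs=8 NNaawwss=4 NnAAWwSS=4 NnAAWwSs=8 NnAAWwss=4 NnAAwwSS=4 NnAAwwSs=8 NnAAwwss=4 NnAaWwSS=8 NnAaWwSs=16 NnAaWwss=8 NnAawwSS=8 NnAawwSs=16 NnAawwss=8 NnaaWwSS=4 NnaaWwSs=8 NnaaWwss=4 NnaawwSS=4 NnaawwSs=8 Nnaawwss=4
NNAAwwSS hits 4/256; gcd=4; 4÷4/256÷4 = 1/64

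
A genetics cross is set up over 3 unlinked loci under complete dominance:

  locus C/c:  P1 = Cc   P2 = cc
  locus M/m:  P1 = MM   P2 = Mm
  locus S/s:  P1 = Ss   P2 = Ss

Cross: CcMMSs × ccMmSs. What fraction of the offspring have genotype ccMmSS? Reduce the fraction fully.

P(ccMmSS) = 1/16

CcMMSs gametes: CMS×2, CMs×2, cMS×2, cMs×2
ccMmSs gametes: cMS×2, cMs×2, cmS×2, cms×2
CcMMSs×ccMmSs grid (8·8=64): CcMMSS=4 CcMMSs=8 CcMMss=4 CcMmSS=4 CcMmSs=8 CcMmss=4 ccMMSS=4 ccMMSs=8 ccMMss=4 ccMmSS=4 ccMmSs=8 ccMmss=4
ccMmSS hits 4/64; gcd=4; 4÷4/64÷4 = 1/16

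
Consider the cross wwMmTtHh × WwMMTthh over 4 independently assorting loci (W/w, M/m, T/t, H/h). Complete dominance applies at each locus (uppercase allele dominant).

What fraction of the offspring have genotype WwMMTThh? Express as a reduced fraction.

P(WwMMTThh) = 1/32

wwMmTtHh gametes: wMTH×2, wMTh×2, wMtH×2, wMth×2, wmTH×2, wmTh×2, wmtH×2, wmth×2
WwMMTthh gametes: WMTh×4, WMth×4, wMTh×4, wMth×4
wwMmTtHh×WwMMTthh grid (16·16=256): WwMMTTHh=8 WwMMTThh=8 WwMMTtHh=16 WwMMTthh=16 WwMMttHh=8 WwMMtthh=8 WwMmTTHh=8 WwMmTThh=8 WwMmTtHh=16 WwMmTthh=16 WwMmttHh=8 WwMmtthh=8 wwMMTTHh=8 wwMMTThh=8 wwMMTtHh=16 wwMMTthh=16 wwMMttHh=8 wwMMtthh=8 wwMmTTHh=8 wwMmTThh=8 wwMmTtHh=16 wwMmTthh=16 wwMmttHh=8 wwMmtthh=8
WwMMTThh hits 8/256; gcd=8; 8÷8/256÷8 = 1/32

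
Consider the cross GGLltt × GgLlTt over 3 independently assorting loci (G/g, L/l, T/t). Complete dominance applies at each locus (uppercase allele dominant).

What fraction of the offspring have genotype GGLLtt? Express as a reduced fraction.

GGLltt gametes: GLt×4, Glt×4
GgLlTt gametes: GLT×1, GLt×1, GlT×1, Glt×1, gLT×1, gLt×1, glT×1, glt×1
GGLltt×GgLlTt grid (8·8=64): GGLLTt=4 GGLLtt=4 GGLlTt=8 GGLltt=8 GGllTt=4 GGlltt=4 GgLLTt=4 GgLLtt=4 GgLlTt=8 GgLltt=8 GgllTt=4 Gglltt=4
GGLLtt hits 4/64; gcd=4; 4÷4/64÷4 = 1/16

P(GGLLtt) = 1/16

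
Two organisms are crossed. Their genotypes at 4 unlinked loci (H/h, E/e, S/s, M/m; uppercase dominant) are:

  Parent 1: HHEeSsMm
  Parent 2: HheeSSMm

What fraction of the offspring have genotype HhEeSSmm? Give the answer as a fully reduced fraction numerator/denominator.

P(HhEeSSmm) = 1/32

HHEeSsMm gametes: HESM×2, HESm×2, HEsM×2, HEsm×2, HeSM×2, HeSm×2, HesM×2, Hesm×2
HheeSSMm gametes: HeSM×4, HeSm×4, heSM×4, heSm×4
HHEeSsMm×HheeSSMm grid (16·16=256): HHEeSSMM=8 HHEeSSMm=16 HHEeSSmm=8 HHEeSsMM=8 HHEeSsMm=16 HHEeSsmm=8 HHeeSSMM=8 HHeeSSMm=16 HHeeSSmm=8 HHeeSsMM=8 HHeeSsMm=16 HHeeSsmm=8 HhEeSSMM=8 HhEeSSMm=16 HhEeSSmm=8 HhEeSsMM=8 HhEeSsMm=16 HhEeSsmm=8 HheeSSMM=8 HheeSSMm=16 HheeSSmm=8 HheeSsMM=8 HheeSsMm=16 HheeSsmm=8
HhEeSSmm hits 8/256; gcd=8; 8÷8/256÷8 = 1/32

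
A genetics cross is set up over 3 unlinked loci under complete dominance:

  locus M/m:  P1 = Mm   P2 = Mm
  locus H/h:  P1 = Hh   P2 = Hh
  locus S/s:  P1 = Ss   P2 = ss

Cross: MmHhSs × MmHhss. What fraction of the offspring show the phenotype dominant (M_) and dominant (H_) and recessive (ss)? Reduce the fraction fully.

P(M_ H_ ss) = 9/32

MmHhSs gametes: MHS×1, MHs×1, MhS×1, Mhs×1, mHS×1, mHs×1, mhS×1, mhs×1
MmHhss gametes: MHs×2, Mhs×2, mHs×2, mhs×2
MmHhSs×MmHhss grid (8·8=64): MMHHSs=2 MMHHss=2 MMHhSs=4 MMHhss=4 MMhhSs=2 MMhhss=2 MmHHSs=4 MmHHss=4 MmHhSs=8 MmHhss=8 MmhhSs=4 Mmhhss=4 mmHHSs=2 mmHHss=2 mmHhSs=4 mmHhss=4 mmhhSs=2 mmhhss=2
M_ H_ ss hits 18/64; gcd=2; 18÷2/64÷2 = 9/32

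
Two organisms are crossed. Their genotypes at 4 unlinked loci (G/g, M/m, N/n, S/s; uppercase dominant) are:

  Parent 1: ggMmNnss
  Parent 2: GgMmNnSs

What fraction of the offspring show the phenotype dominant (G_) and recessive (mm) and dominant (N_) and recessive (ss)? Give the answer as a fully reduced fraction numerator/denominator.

ggMmNnss gametes: gMNs×4, gMns×4, gmNs×4, gmns×4
GgMmNnSs gametes: GMNS×1, GMNs×1, GMnS×1, GMns×1, GmNS×1, GmNs×1, GmnS×1, Gmns×1, gMNS×1, gMNs×1, gMnS×1, gMns×1, gmNS×1, gmNs×1, gmnS×1, gmns×1
ggMmNnss×GgMmNnSs grid (16·16=256): GgMMNNSs=4 GgMMNNss=4 GgMMNnSs=8 GgMMNnss=8 GgMMnnSs=4 GgMMnnss=4 GgMmNNSs=8 GgMmNNss=8 GgMmNnSs=16 GgMmNnss=16 GgMmnnSs=8 GgMmnnss=8 GgmmNNSs=4 GgmmNNss=4 GgmmNnSs=8 GgmmNnss=8 GgmmnnSs=4 Ggmmnnss=4 ggMMNNSs=4 ggMMNNss=4 ggMMNnSs=8 ggMMNnss=8 ggMMnnSs=4 ggMMnnss=4 ggMmNNSs=8 ggMmNNss=8 ggMmNnSs=16 ggMmNnss=16 ggMmnnSs=8 ggMmnnss=8 ggmmNNSs=4 ggmmNNss=4 ggmmNnSs=8 ggmmNnss=8 ggmmnnSs=4 ggmmnnss=4
G_ mm N_ ss hits 12/256; gcd=4; 12÷4/256÷4 = 3/64

P(G_ mm N_ ss) = 3/64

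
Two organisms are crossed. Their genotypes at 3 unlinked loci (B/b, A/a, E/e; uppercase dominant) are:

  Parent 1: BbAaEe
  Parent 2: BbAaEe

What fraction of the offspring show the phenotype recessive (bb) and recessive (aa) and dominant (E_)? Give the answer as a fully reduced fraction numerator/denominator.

P(bb aa E_) = 3/64

BbAaEe gametes: BAE×1, BAe×1, BaE×1, Bae×1, bAE×1, bAe×1, baE×1, bae×1
BbAaEe gametes: BAE×1, BAe×1, BaE×1, Bae×1, bAE×1, bAe×1, baE×1, bae×1
BbAaEe×BbAaEe grid (8·8=64): BBAAEE=1 BBAAEe=2 BBAAee=1 BBAaEE=2 BBAaEe=4 BBAaee=2 BBaaEE=1 BBaaEe=2 BBaaee=1 BbAAEE=2 BbAAEe=4 BbAAee=2 BbAaEE=4 BbAaEe=8 BbAaee=4 BbaaEE=2 BbaaEe=4 Bbaaee=2 bbAAEE=1 bbAAEe=2 bbAAee=1 bbAaEE=2 bbAaEe=4 bbAaee=2 bbaaEE=1 bbaaEe=2 bbaaee=1
bb aa E_ hits 3/64; gcd=1; 3÷1/64÷1 = 3/64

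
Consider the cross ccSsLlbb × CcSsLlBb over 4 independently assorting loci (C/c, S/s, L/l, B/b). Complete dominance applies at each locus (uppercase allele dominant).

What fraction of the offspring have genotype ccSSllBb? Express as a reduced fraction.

ccSsLlbb gametes: cSLb×4, cSlb×4, csLb×4, cslb×4
CcSsLlBb gametes: CSLB×1, CSLb×1, CSlB×1, CSlb×1, CsLB×1, CsLb×1, CslB×1, Cslb×1, cSLB×1, cSLb×1, cSlB×1, cSlb×1, csLB×1, csLb×1, cslB×1, cslb×1
ccSsLlbb×CcSsLlBb grid (16·16=256): CcSSLLBb=4 CcSSLLbb=4 CcSSLlBb=8 CcSSLlbb=8 CcSSllBb=4 CcSSllbb=4 CcSsLLBb=8 CcSsLLbb=8 CcSsLlBb=16 CcSsLlbb=16 CcSsllBb=8 CcSsllbb=8 CcssLLBb=4 CcssLLbb=4 CcssLlBb=8 CcssLlbb=8 CcssllBb=4 Ccssllbb=4 ccSSLLBb=4 ccSSLLbb=4 ccSSLlBb=8 ccSSLlbb=8 ccSSllBb=4 ccSSllbb=4 ccSsLLBb=8 ccSsLLbb=8 ccSsLlBb=16 ccSsLlbb=16 ccSsllBb=8 ccSsllbb=8 ccssLLBb=4 ccssLLbb=4 ccssLlBb=8 ccssLlbb=8 ccssllBb=4 ccssllbb=4
ccSSllBb hits 4/256; gcd=4; 4÷4/256÷4 = 1/64

P(ccSSllBb) = 1/64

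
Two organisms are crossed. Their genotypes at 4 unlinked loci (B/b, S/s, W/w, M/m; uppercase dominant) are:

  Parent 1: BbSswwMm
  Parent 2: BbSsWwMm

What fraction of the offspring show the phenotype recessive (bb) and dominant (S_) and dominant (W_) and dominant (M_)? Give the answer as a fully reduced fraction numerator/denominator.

P(bb S_ W_ M_) = 9/128

BbSswwMm gametes: BSwM×2, BSwm×2, BswM×2, Bswm×2, bSwM×2, bSwm×2, bswM×2, bswm×2
BbSsWwMm gametes: BSWM×1, BSWm×1, BSwM×1, BSwm×1, BsWM×1, BsWm×1, BswM×1, Bswm×1, bSWM×1, bSWm×1, bSwM×1, bSwm×1, bsWM×1, bsWm×1, bswM×1, bswm×1
BbSswwMm×BbSsWwMm grid (16·16=256): BBSSWwMM=2 BBSSWwMm=4 BBSSWwmm=2 BBSSwwMM=2 BBSSwwMm=4 BBSSwwmm=2 BBSsWwMM=4 BBSsWwMm=8 BBSsWwmm=4 BBSswwMM=4 BBSswwMm=8 BBSswwmm=4 BBssWwMM=2 BBssWwMm=4 BBssWwmm=2 BBsswwMM=2 BBsswwMm=4 BBsswwmm=2 BbSSWwMM=4 BbSSWwMm=8 BbSSWwmm=4 BbSSwwMM=4 BbSSwwMm=8 BbSSwwmm=4 BbSsWwMM=8 BbSsWwMm=16 BbSsWwmm=8 BbSswwMM=8 BbSswwMm=16 BbSswwmm=8 BbssWwMM=4 BbssWwMm=8 BbssWwmm=4 BbsswwMM=4 BbsswwMm=8 Bbsswwmm=4 bbSSWwMM=2 bbSSWwMm=4 bbSSWwmm=2 bbSSwwMM=2 bbSSwwMm=4 bbSSwwmm=2 bbSsWwMM=4 bbSsWwMm=8 bbSsWwmm=4 bbSswwMM=4 bbSswwMm=8 bbSswwmm=4 bbssWwMM=2 bbssWwMm=4 bbssWwmm=2 bbsswwMM=2 bbsswwMm=4 bbsswwmm=2
bb S_ W_ M_ hits 18/256; gcd=2; 18÷2/256÷2 = 9/128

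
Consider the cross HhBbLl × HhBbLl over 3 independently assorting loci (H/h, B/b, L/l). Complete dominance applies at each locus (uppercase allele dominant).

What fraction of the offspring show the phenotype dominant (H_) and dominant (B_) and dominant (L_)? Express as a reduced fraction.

HhBbLl gametes: HBL×1, HBl×1, HbL×1, Hbl×1, hBL×1, hBl×1, hbL×1, hbl×1
HhBbLl gametes: HBL×1, HBl×1, HbL×1, Hbl×1, hBL×1, hBl×1, hbL×1, hbl×1
HhBbLl×HhBbLl grid (8·8=64): HHBBLL=1 HHBBLl=2 HHBBll=1 HHBbLL=2 HHBbLl=4 HHBbll=2 HHbbLL=1 HHbbLl=2 HHbbll=1 HhBBLL=2 HhBBLl=4 HhBBll=2 HhBbLL=4 HhBbLl=8 HhBbll=4 HhbbLL=2 HhbbLl=4 Hhbbll=2 hhBBLL=1 hhBBLl=2 hhBBll=1 hhBbLL=2 hhBbLl=4 hhBbll=2 hhbbLL=1 hhbbLl=2 hhbbll=1
H_ B_ L_ hits 27/64; gcd=1; 27÷1/64÷1 = 27/64

P(H_ B_ L_) = 27/64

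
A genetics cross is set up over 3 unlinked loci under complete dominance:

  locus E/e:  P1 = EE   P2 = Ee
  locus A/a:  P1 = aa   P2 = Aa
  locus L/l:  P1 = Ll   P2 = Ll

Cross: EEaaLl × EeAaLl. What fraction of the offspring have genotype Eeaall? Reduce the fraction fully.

EEaaLl gametes: EaL×4, Eal×4
EeAaLl gametes: EAL×1, EAl×1, EaL×1, Eal×1, eAL×1, eAl×1, eaL×1, eal×1
EEaaLl×EeAaLl grid (8·8=64): EEAaLL=4 EEAaLl=8 EEAall=4 EEaaLL=4 EEaaLl=8 EEaall=4 EeAaLL=4 EeAaLl=8 EeAall=4 EeaaLL=4 EeaaLl=8 Eeaall=4
Eeaall hits 4/64; gcd=4; 4÷4/64÷4 = 1/16

P(Eeaall) = 1/16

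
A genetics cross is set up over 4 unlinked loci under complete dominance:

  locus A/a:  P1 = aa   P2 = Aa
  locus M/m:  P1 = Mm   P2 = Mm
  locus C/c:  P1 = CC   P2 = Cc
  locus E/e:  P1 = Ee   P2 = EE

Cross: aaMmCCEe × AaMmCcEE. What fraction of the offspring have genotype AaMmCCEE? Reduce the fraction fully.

aaMmCCEe gametes: aMCE×4, aMCe×4, amCE×4, amCe×4
AaMmCcEE gametes: AMCE×2, AMcE×2, AmCE×2, AmcE×2, aMCE×2, aMcE×2, amCE×2, amcE×2
aaMmCCEe×AaMmCcEE grid (16·16=256): AaMMCCEE=8 AaMMCCEe=8 AaMMCcEE=8 AaMMCcEe=8 AaMmCCEE=16 AaMmCCEe=16 AaMmCcEE=16 AaMmCcEe=16 AammCCEE=8 AammCCEe=8 AammCcEE=8 AammCcEe=8 aaMMCCEE=8 aaMMCCEe=8 aaMMCcEE=8 aaMMCcEe=8 aaMmCCEE=16 aaMmCCEe=16 aaMmCcEE=16 aaMmCcEe=16 aammCCEE=8 aammCCEe=8 aammCcEE=8 aammCcEe=8
AaMmCCEE hits 16/256; gcd=16; 16÷16/256÷16 = 1/16

P(AaMmCCEE) = 1/16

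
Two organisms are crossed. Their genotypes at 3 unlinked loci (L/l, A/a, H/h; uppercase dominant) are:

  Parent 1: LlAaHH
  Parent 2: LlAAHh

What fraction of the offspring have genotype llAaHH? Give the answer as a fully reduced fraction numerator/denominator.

P(llAaHH) = 1/16

LlAaHH gametes: LAH×2, LaH×2, lAH×2, laH×2
LlAAHh gametes: LAH×2, LAh×2, lAH×2, lAh×2
LlAaHH×LlAAHh grid (8·8=64): LLAAHH=4 LLAAHh=4 LLAaHH=4 LLAaHh=4 LlAAHH=8 LlAAHh=8 LlAaHH=8 LlAaHh=8 llAAHH=4 llAAHh=4 llAaHH=4 llAaHh=4
llAaHH hits 4/64; gcd=4; 4÷4/64÷4 = 1/16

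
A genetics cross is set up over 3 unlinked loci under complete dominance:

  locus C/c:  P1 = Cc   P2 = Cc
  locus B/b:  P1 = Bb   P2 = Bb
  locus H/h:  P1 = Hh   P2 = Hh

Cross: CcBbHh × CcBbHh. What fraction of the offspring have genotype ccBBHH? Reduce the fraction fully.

P(ccBBHH) = 1/64

CcBbHh gametes: CBH×1, CBh×1, CbH×1, Cbh×1, cBH×1, cBh×1, cbH×1, cbh×1
CcBbHh gametes: CBH×1, CBh×1, CbH×1, Cbh×1, cBH×1, cBh×1, cbH×1, cbh×1
CcBbHh×CcBbHh grid (8·8=64): CCBBHH=1 CCBBHh=2 CCBBhh=1 CCBbHH=2 CCBbHh=4 CCBbhh=2 CCbbHH=1 CCbbHh=2 CCbbhh=1 CcBBHH=2 CcBBHh=4 CcBBhh=2 CcBbHH=4 CcBbHh=8 CcBbhh=4 CcbbHH=2 CcbbHh=4 Ccbbhh=2 ccBBHH=1 ccBBHh=2 ccBBhh=1 ccBbHH=2 ccBbHh=4 ccBbhh=2 ccbbHH=1 ccbbHh=2 ccbbhh=1
ccBBHH hits 1/64; gcd=1; 1÷1/64÷1 = 1/64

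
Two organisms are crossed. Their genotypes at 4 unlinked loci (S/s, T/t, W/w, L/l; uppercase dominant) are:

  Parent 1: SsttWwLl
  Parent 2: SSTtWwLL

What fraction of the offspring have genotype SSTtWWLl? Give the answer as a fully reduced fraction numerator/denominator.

P(SSTtWWLl) = 1/32

SsttWwLl gametes: StWL×2, StWl×2, StwL×2, Stwl×2, stWL×2, stWl×2, stwL×2, stwl×2
SSTtWwLL gametes: STWL×4, STwL×4, StWL×4, StwL×4
SsttWwLl×SSTtWwLL grid (16·16=256): SSTtWWLL=8 SSTtWWLl=8 SSTtWwLL=16 SSTtWwLl=16 SSTtwwLL=8 SSTtwwLl=8 SSttWWLL=8 SSttWWLl=8 SSttWwLL=16 SSttWwLl=16 SSttwwLL=8 SSttwwLl=8 SsTtWWLL=8 SsTtWWLl=8 SsTtWwLL=16 SsTtWwLl=16 SsTtwwLL=8 SsTtwwLl=8 SsttWWLL=8 SsttWWLl=8 SsttWwLL=16 SsttWwLl=16 SsttwwLL=8 SsttwwLl=8
SSTtWWLl hits 8/256; gcd=8; 8÷8/256÷8 = 1/32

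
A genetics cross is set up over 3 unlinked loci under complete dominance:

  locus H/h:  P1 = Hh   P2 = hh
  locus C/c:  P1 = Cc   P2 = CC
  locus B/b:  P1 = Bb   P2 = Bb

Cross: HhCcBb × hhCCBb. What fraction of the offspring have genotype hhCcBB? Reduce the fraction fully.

P(hhCcBB) = 1/16

HhCcBb gametes: HCB×1, HCb×1, HcB×1, Hcb×1, hCB×1, hCb×1, hcB×1, hcb×1
hhCCBb gametes: hCB×4, hCb×4
HhCcBb×hhCCBb grid (8·8=64): HhCCBB=4 HhCCBb=8 HhCCbb=4 HhCcBB=4 HhCcBb=8 HhCcbb=4 hhCCBB=4 hhCCBb=8 hhCCbb=4 hhCcBB=4 hhCcBb=8 hhCcbb=4
hhCcBB hits 4/64; gcd=4; 4÷4/64÷4 = 1/16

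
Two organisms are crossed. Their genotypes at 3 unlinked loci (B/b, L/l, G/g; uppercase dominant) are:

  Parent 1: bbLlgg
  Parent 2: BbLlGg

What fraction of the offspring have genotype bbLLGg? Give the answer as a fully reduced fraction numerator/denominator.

P(bbLLGg) = 1/16

bbLlgg gametes: bLg×4, blg×4
BbLlGg gametes: BLG×1, BLg×1, BlG×1, Blg×1, bLG×1, bLg×1, blG×1, blg×1
bbLlgg×BbLlGg grid (8·8=64): BbLLGg=4 BbLLgg=4 BbLlGg=8 BbLlgg=8 BbllGg=4 Bbllgg=4 bbLLGg=4 bbLLgg=4 bbLlGg=8 bbLlgg=8 bbllGg=4 bbllgg=4
bbLLGg hits 4/64; gcd=4; 4÷4/64÷4 = 1/16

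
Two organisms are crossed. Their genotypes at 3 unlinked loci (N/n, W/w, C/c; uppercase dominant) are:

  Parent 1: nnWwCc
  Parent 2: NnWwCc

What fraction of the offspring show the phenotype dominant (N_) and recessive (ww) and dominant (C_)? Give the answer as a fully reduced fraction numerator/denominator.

nnWwCc gametes: nWC×2, nWc×2, nwC×2, nwc×2
NnWwCc gametes: NWC×1, NWc×1, NwC×1, Nwc×1, nWC×1, nWc×1, nwC×1, nwc×1
nnWwCc×NnWwCc grid (8·8=64): NnWWCC=2 NnWWCc=4 NnWWcc=2 NnWwCC=4 NnWwCc=8 NnWwcc=4 NnwwCC=2 NnwwCc=4 Nnwwcc=2 nnWWCC=2 nnWWCc=4 nnWWcc=2 nnWwCC=4 nnWwCc=8 nnWwcc=4 nnwwCC=2 nnwwCc=4 nnwwcc=2
N_ ww C_ hits 6/64; gcd=2; 6÷2/64÷2 = 3/32

P(N_ ww C_) = 3/32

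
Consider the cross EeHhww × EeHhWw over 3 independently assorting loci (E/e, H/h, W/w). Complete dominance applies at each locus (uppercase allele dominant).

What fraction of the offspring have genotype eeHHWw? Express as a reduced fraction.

P(eeHHWw) = 1/32

EeHhww gametes: EHw×2, Ehw×2, eHw×2, ehw×2
EeHhWw gametes: EHW×1, EHw×1, EhW×1, Ehw×1, eHW×1, eHw×1, ehW×1, ehw×1
EeHhww×EeHhWw grid (8·8=64): EEHHWw=2 EEHHww=2 EEHhWw=4 EEHhww=4 EEhhWw=2 EEhhww=2 EeHHWw=4 EeHHww=4 EeHhWw=8 EeHhww=8 EehhWw=4 Eehhww=4 eeHHWw=2 eeHHww=2 eeHhWw=4 eeHhww=4 eehhWw=2 eehhww=2
eeHHWw hits 2/64; gcd=2; 2÷2/64÷2 = 1/32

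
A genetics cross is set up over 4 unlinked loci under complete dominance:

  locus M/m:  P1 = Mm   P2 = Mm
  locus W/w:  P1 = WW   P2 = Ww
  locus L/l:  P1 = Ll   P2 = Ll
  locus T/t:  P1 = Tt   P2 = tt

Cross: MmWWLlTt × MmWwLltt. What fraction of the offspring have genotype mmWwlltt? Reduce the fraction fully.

P(mmWwlltt) = 1/64

MmWWLlTt gametes: MWLT×2, MWLt×2, MWlT×2, MWlt×2, mWLT×2, mWLt×2, mWlT×2, mWlt×2
MmWwLltt gametes: MWLt×2, MWlt×2, MwLt×2, Mwlt×2, mWLt×2, mWlt×2, mwLt×2, mwlt×2
MmWWLlTt×MmWwLltt grid (16·16=256): MMWWLLTt=4 MMWWLLtt=4 MMWWLlTt=8 MMWWLltt=8 MMWWllTt=4 MMWWlltt=4 MMWwLLTt=4 MMWwLLtt=4 MMWwLlTt=8 MMWwLltt=8 MMWwllTt=4 MMWwlltt=4 MmWWLLTt=8 MmWWLLtt=8 MmWWLlTt=16 MmWWLltt=16 MmWWllTt=8 MmWWlltt=8 MmWwLLTt=8 MmWwLLtt=8 MmWwLlTt=16 MmWwLltt=16 MmWwllTt=8 MmWwlltt=8 mmWWLLTt=4 mmWWLLtt=4 mmWWLlTt=8 mmWWLltt=8 mmWWllTt=4 mmWWlltt=4 mmWwLLTt=4 mmWwLLtt=4 mmWwLlTt=8 mmWwLltt=8 mmWwllTt=4 mmWwlltt=4
mmWwlltt hits 4/256; gcd=4; 4÷4/256÷4 = 1/64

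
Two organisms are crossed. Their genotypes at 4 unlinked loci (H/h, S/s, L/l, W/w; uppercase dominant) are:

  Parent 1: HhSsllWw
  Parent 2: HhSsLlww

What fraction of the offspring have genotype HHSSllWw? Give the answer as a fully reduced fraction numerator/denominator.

HhSsllWw gametes: HSlW×2, HSlw×2, HslW×2, Hslw×2, hSlW×2, hSlw×2, hslW×2, hslw×2
HhSsLlww gametes: HSLw×2, HSlw×2, HsLw×2, Hslw×2, hSLw×2, hSlw×2, hsLw×2, hslw×2
HhSsllWw×HhSsLlww grid (16·16=256): HHSSLlWw=4 HHSSLlww=4 HHSSllWw=4 HHSSllww=4 HHSsLlWw=8 HHSsLlww=8 HHSsllWw=8 HHSsllww=8 HHssLlWw=4 HHssLlww=4 HHssllWw=4 HHssllww=4 HhSSLlWw=8 HhSSLlww=8 HhSSllWw=8 HhSSllww=8 HhSsLlWw=16 HhSsLlww=16 HhSsllWw=16 HhSsllww=16 HhssLlWw=8 HhssLlww=8 HhssllWw=8 Hhssllww=8 hhSSLlWw=4 hhSSLlww=4 hhSSllWw=4 hhSSllww=4 hhSsLlWw=8 hhSsLlww=8 hhSsllWw=8 hhSsllww=8 hhssLlWw=4 hhssLlww=4 hhssllWw=4 hhssllww=4
HHSSllWw hits 4/256; gcd=4; 4÷4/256÷4 = 1/64

P(HHSSllWw) = 1/64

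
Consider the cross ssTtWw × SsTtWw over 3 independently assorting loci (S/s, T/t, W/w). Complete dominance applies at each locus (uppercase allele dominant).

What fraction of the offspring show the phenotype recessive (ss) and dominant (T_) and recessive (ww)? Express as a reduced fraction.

P(ss T_ ww) = 3/32

ssTtWw gametes: sTW×2, sTw×2, stW×2, stw×2
SsTtWw gametes: STW×1, STw×1, StW×1, Stw×1, sTW×1, sTw×1, stW×1, stw×1
ssTtWw×SsTtWw grid (8·8=64): SsTTWW=2 SsTTWw=4 SsTTww=2 SsTtWW=4 SsTtWw=8 SsTtww=4 SsttWW=2 SsttWw=4 Ssttww=2 ssTTWW=2 ssTTWw=4 ssTTww=2 ssTtWW=4 ssTtWw=8 ssTtww=4 ssttWW=2 ssttWw=4 ssttww=2
ss T_ ww hits 6/64; gcd=2; 6÷2/64÷2 = 3/32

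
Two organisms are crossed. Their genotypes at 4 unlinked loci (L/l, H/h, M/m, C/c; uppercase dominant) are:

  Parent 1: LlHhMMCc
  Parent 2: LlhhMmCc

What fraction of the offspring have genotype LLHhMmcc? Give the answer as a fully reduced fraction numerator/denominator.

LlHhMMCc gametes: LHMC×2, LHMc×2, LhMC×2, LhMc×2, lHMC×2, lHMc×2, lhMC×2, lhMc×2
LlhhMmCc gametes: LhMC×2, LhMc×2, LhmC×2, Lhmc×2, lhMC×2, lhMc×2, lhmC×2, lhmc×2
LlHhMMCc×LlhhMmCc grid (16·16=256): LLHhMMCC=4 LLHhMMCc=8 LLHhMMcc=4 LLHhMmCC=4 LLHhMmCc=8 LLHhMmcc=4 LLhhMMCC=4 LLhhMMCc=8 LLhhMMcc=4 LLhhMmCC=4 LLhhMmCc=8 LLhhMmcc=4 LlHhMMCC=8 LlHhMMCc=16 LlHhMMcc=8 LlHhMmCC=8 LlHhMmCc=16 LlHhMmcc=8 LlhhMMCC=8 LlhhMMCc=16 LlhhMMcc=8 LlhhMmCC=8 LlhhMmCc=16 LlhhMmcc=8 llHhMMCC=4 llHhMMCc=8 llHhMMcc=4 llHhMmCC=4 llHhMmCc=8 llHhMmcc=4 llhhMMCC=4 llhhMMCc=8 llhhMMcc=4 llhhMmCC=4 llhhMmCc=8 llhhMmcc=4
LLHhMmcc hits 4/256; gcd=4; 4÷4/256÷4 = 1/64

P(LLHhMmcc) = 1/64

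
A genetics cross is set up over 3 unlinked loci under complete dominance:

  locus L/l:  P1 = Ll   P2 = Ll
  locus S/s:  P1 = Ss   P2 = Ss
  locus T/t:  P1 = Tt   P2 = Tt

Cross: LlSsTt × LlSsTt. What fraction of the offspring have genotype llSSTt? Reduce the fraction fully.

LlSsTt gametes: LST×1, LSt×1, LsT×1, Lst×1, lST×1, lSt×1, lsT×1, lst×1
LlSsTt gametes: LST×1, LSt×1, LsT×1, Lst×1, lST×1, lSt×1, lsT×1, lst×1
LlSsTt×LlSsTt grid (8·8=64): LLSSTT=1 LLSSTt=2 LLSStt=1 LLSsTT=2 LLSsTt=4 LLSstt=2 LLssTT=1 LLssTt=2 LLsstt=1 LlSSTT=2 LlSSTt=4 LlSStt=2 LlSsTT=4 LlSsTt=8 LlSstt=4 LlssTT=2 LlssTt=4 Llsstt=2 llSSTT=1 llSSTt=2 llSStt=1 llSsTT=2 llSsTt=4 llSstt=2 llssTT=1 llssTt=2 llsstt=1
llSSTt hits 2/64; gcd=2; 2÷2/64÷2 = 1/32

P(llSSTt) = 1/32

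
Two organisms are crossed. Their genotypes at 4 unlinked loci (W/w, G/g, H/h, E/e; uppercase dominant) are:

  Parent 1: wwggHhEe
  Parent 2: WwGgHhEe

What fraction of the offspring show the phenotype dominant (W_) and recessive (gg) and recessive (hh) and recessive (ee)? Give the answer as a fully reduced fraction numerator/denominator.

P(W_ gg hh ee) = 1/64

wwggHhEe gametes: wgHE×4, wgHe×4, wghE×4, wghe×4
WwGgHhEe gametes: WGHE×1, WGHe×1, WGhE×1, WGhe×1, WgHE×1, WgHe×1, WghE×1, Wghe×1, wGHE×1, wGHe×1, wGhE×1, wGhe×1, wgHE×1, wgHe×1, wghE×1, wghe×1
wwggHhEe×WwGgHhEe grid (16·16=256): WwGgHHEE=4 WwGgHHEe=8 WwGgHHee=4 WwGgHhEE=8 WwGgHhEe=16 WwGgHhee=8 WwGghhEE=4 WwGghhEe=8 WwGghhee=4 WwggHHEE=4 WwggHHEe=8 WwggHHee=4 WwggHhEE=8 WwggHhEe=16 WwggHhee=8 WwgghhEE=4 WwgghhEe=8 Wwgghhee=4 wwGgHHEE=4 wwGgHHEe=8 wwGgHHee=4 wwGgHhEE=8 wwGgHhEe=16 wwGgHhee=8 wwGghhEE=4 wwGghhEe=8 wwGghhee=4 wwggHHEE=4 wwggHHEe=8 wwggHHee=4 wwggHhEE=8 wwggHhEe=16 wwggHhee=8 wwgghhEE=4 wwgghhEe=8 wwgghhee=4
W_ gg hh ee hits 4/256; gcd=4; 4÷4/256÷4 = 1/64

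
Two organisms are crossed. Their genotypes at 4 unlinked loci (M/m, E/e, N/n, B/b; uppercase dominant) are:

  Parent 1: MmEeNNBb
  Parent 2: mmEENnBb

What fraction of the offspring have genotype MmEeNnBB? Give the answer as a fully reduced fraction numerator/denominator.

MmEeNNBb gametes: MENB×2, MENb×2, MeNB×2, MeNb×2, mENB×2, mENb×2, meNB×2, meNb×2
mmEENnBb gametes: mENB×4, mENb×4, mEnB×4, mEnb×4
MmEeNNBb×mmEENnBb grid (16·16=256): MmEENNBB=8 MmEENNBb=16 MmEENNbb=8 MmEENnBB=8 MmEENnBb=16 MmEENnbb=8 MmEeNNBB=8 MmEeNNBb=16 MmEeNNbb=8 MmEeNnBB=8 MmEeNnBb=16 MmEeNnbb=8 mmEENNBB=8 mmEENNBb=16 mmEENNbb=8 mmEENnBB=8 mmEENnBb=16 mmEENnbb=8 mmEeNNBB=8 mmEeNNBb=16 mmEeNNbb=8 mmEeNnBB=8 mmEeNnBb=16 mmEeNnbb=8
MmEeNnBB hits 8/256; gcd=8; 8÷8/256÷8 = 1/32

P(MmEeNnBB) = 1/32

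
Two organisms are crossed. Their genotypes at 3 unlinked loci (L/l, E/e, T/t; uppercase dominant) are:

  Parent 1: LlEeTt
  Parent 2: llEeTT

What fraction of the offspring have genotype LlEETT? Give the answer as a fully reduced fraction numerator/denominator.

LlEeTt gametes: LET×1, LEt×1, LeT×1, Let×1, lET×1, lEt×1, leT×1, let×1
llEeTT gametes: lET×4, leT×4
LlEeTt×llEeTT grid (8·8=64): LlEETT=4 LlEETt=4 LlEeTT=8 LlEeTt=8 LleeTT=4 LleeTt=4 llEETT=4 llEETt=4 llEeTT=8 llEeTt=8 lleeTT=4 lleeTt=4
LlEETT hits 4/64; gcd=4; 4÷4/64÷4 = 1/16

P(LlEETT) = 1/16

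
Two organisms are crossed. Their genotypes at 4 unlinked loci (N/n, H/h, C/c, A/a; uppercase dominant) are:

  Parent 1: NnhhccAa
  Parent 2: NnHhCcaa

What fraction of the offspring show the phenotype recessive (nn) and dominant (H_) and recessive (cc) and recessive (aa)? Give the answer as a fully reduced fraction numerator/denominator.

P(nn H_ cc aa) = 1/32

NnhhccAa gametes: NhcA×4, Nhca×4, nhcA×4, nhca×4
NnHhCcaa gametes: NHCa×2, NHca×2, NhCa×2, Nhca×2, nHCa×2, nHca×2, nhCa×2, nhca×2
NnhhccAa×NnHhCcaa grid (16·16=256): NNHhCcAa=8 NNHhCcaa=8 NNHhccAa=8 NNHhccaa=8 NNhhCcAa=8 NNhhCcaa=8 NNhhccAa=8 NNhhccaa=8 NnHhCcAa=16 NnHhCcaa=16 NnHhccAa=16 NnHhccaa=16 NnhhCcAa=16 NnhhCcaa=16 NnhhccAa=16 Nnhhccaa=16 nnHhCcAa=8 nnHhCcaa=8 nnHhccAa=8 nnHhccaa=8 nnhhCcAa=8 nnhhCcaa=8 nnhhccAa=8 nnhhccaa=8
nn H_ cc aa hits 8/256; gcd=8; 8÷8/256÷8 = 1/32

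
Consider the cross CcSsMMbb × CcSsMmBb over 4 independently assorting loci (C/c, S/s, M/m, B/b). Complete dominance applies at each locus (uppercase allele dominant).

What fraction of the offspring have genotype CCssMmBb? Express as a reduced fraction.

CcSsMMbb gametes: CSMb×4, CsMb×4, cSMb×4, csMb×4
CcSsMmBb gametes: CSMB×1, CSMb×1, CSmB×1, CSmb×1, CsMB×1, CsMb×1, CsmB×1, Csmb×1, cSMB×1, cSMb×1, cSmB×1, cSmb×1, csMB×1, csMb×1, csmB×1, csmb×1
CcSsMMbb×CcSsMmBb grid (16·16=256): CCSSMMBb=4 CCSSMMbb=4 CCSSMmBb=4 CCSSMmbb=4 CCSsMMBb=8 CCSsMMbb=8 CCSsMmBb=8 CCSsMmbb=8 CCssMMBb=4 CCssMMbb=4 CCssMmBb=4 CCssMmbb=4 CcSSMMBb=8 CcSSMMbb=8 CcSSMmBb=8 CcSSMmbb=8 CcSsMMBb=16 CcSsMMbb=16 CcSsMmBb=16 CcSsMmbb=16 CcssMMBb=8 CcssMMbb=8 CcssMmBb=8 CcssMmbb=8 ccSSMMBb=4 ccSSMMbb=4 ccSSMmBb=4 ccSSMmbb=4 ccSsMMBb=8 ccSsMMbb=8 ccSsMmBb=8 ccSsMmbb=8 ccssMMBb=4 ccssMMbb=4 ccssMmBb=4 ccssMmbb=4
CCssMmBb hits 4/256; gcd=4; 4÷4/256÷4 = 1/64

P(CCssMmBb) = 1/64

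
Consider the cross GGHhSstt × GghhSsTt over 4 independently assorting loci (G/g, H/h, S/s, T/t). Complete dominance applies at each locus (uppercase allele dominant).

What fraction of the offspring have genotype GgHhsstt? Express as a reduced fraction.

P(GgHhsstt) = 1/32

GGHhSstt gametes: GHSt×4, GHst×4, GhSt×4, Ghst×4
GghhSsTt gametes: GhST×2, GhSt×2, GhsT×2, Ghst×2, ghST×2, ghSt×2, ghsT×2, ghst×2
GGHhSstt×GghhSsTt grid (16·16=256): GGHhSSTt=8 GGHhSStt=8 GGHhSsTt=16 GGHhSstt=16 GGHhssTt=8 GGHhsstt=8 GGhhSSTt=8 GGhhSStt=8 GGhhSsTt=16 GGhhSstt=16 GGhhssTt=8 GGhhsstt=8 GgHhSSTt=8 GgHhSStt=8 GgHhSsTt=16 GgHhSstt=16 GgHhssTt=8 GgHhsstt=8 GghhSSTt=8 GghhSStt=8 GghhSsTt=16 GghhSstt=16 GghhssTt=8 Gghhsstt=8
GgHhsstt hits 8/256; gcd=8; 8÷8/256÷8 = 1/32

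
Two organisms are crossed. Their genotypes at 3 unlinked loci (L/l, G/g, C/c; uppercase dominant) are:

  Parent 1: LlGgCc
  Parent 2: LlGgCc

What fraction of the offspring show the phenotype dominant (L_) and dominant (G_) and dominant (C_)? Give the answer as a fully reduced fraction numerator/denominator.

P(L_ G_ C_) = 27/64

LlGgCc gametes: LGC×1, LGc×1, LgC×1, Lgc×1, lGC×1, lGc×1, lgC×1, lgc×1
LlGgCc gametes: LGC×1, LGc×1, LgC×1, Lgc×1, lGC×1, lGc×1, lgC×1, lgc×1
LlGgCc×LlGgCc grid (8·8=64): LLGGCC=1 LLGGCc=2 LLGGcc=1 LLGgCC=2 LLGgCc=4 LLGgcc=2 LLggCC=1 LLggCc=2 LLggcc=1 LlGGCC=2 LlGGCc=4 LlGGcc=2 LlGgCC=4 LlGgCc=8 LlGgcc=4 LlggCC=2 LlggCc=4 Llggcc=2 llGGCC=1 llGGCc=2 llGGcc=1 llGgCC=2 llGgCc=4 llGgcc=2 llggCC=1 llggCc=2 llggcc=1
L_ G_ C_ hits 27/64; gcd=1; 27÷1/64÷1 = 27/64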